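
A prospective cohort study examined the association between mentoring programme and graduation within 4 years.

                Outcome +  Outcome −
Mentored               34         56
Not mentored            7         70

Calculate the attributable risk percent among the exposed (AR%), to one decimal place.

Cells: a = 34, b = 56, c = 7, d = 70.
Risk in exposed = 34/90 = 0.37778; risk in unexposed = 7/77 = 0.09091.
RR = 0.37778/0.09091 = 4.15556
AR% = (RR − 1)/RR × 100 = (4.15556 − 1)/4.15556 × 100 = 75.9358%

75.9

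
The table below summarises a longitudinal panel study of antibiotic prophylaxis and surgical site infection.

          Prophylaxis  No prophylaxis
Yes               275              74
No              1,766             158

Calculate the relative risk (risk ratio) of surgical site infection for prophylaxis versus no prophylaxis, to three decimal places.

Reading the table with exposure as columns: a = 275 (Prophylaxis, case), b = 1766 (Prophylaxis, non-case), c = 74 (No prophylaxis, case), d = 158.
Risk in exposed = 275/2041 = 0.13474; risk in unexposed = 74/232 = 0.31897.
RR = 0.13474 / 0.31897 = 0.42242
The risk is 58% lower among the exposed than among the unexposed.

0.422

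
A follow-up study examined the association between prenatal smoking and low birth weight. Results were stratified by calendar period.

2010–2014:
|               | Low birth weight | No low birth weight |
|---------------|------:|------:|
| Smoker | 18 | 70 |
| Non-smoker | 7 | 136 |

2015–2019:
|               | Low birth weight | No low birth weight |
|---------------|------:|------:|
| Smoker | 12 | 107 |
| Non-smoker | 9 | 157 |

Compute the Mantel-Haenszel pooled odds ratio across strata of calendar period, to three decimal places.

OR_MH = Σ(aᵢdᵢ/nᵢ) / Σ(bᵢcᵢ/nᵢ), where nᵢ is the stratum total.
Stratum 1 (2010–2014): n = 231; a·d/n = 18·136/231 = 10.5974; b·c/n = 70·7/231 = 2.1212
Stratum 2 (2015–2019): n = 285; a·d/n = 12·157/285 = 6.6105; b·c/n = 107·9/285 = 3.3789
OR_MH = (10.5974 + 6.6105) / (2.1212 + 3.3789) = 17.2079 / 5.5002 = 3.12862

3.129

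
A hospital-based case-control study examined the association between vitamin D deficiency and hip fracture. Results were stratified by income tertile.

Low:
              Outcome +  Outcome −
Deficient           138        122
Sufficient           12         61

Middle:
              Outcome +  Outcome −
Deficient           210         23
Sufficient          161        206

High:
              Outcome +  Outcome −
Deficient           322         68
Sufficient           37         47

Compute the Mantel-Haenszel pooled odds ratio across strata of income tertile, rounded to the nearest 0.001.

8.145

OR_MH = Σ(aᵢdᵢ/nᵢ) / Σ(bᵢcᵢ/nᵢ), where nᵢ is the stratum total.
Stratum 1 (Low): n = 333; a·d/n = 138·61/333 = 25.2793; b·c/n = 122·12/333 = 4.3964
Stratum 2 (Middle): n = 600; a·d/n = 210·206/600 = 72.1000; b·c/n = 23·161/600 = 6.1717
Stratum 3 (High): n = 474; a·d/n = 322·47/474 = 31.9283; b·c/n = 68·37/474 = 5.3080
OR_MH = (25.2793 + 72.1000 + 31.9283) / (4.3964 + 6.1717 + 5.3080) = 129.3075 / 15.8761 = 8.14480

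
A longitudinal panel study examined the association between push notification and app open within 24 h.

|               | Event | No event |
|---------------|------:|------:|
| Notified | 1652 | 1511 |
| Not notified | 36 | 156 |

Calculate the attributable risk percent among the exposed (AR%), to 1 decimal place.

Cells: a = 1652, b = 1511, c = 36, d = 156.
Risk in exposed = 1652/3163 = 0.52229; risk in unexposed = 36/192 = 0.18750.
RR = 0.52229/0.18750 = 2.78554
AR% = (RR − 1)/RR × 100 = (2.78554 − 1)/2.78554 × 100 = 64.1003%

64.1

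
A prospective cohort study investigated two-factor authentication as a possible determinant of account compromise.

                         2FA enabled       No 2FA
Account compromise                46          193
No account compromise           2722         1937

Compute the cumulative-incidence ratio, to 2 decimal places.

0.18

Reading the table with exposure as columns: a = 46 (2FA enabled, case), b = 2722 (2FA enabled, non-case), c = 193 (No 2FA, case), d = 1937.
Risk in exposed = 46/2768 = 0.01662; risk in unexposed = 193/2130 = 0.09061.
RR = 0.01662 / 0.09061 = 0.18341
The risk is 82% lower among the exposed than among the unexposed.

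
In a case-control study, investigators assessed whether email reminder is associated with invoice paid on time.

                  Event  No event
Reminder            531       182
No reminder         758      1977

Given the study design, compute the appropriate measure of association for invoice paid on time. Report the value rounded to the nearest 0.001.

Cells: a = 531, b = 182, c = 758, d = 1977.
This is a case-control study: participants were sampled on outcome status, so risks in the source population cannot be estimated directly — relative risk is not valid here. The odds ratio is the appropriate measure.
OR = (a·d)/(b·c) = (531 × 1977) / (182 × 758) = 1049787 / 137956 = 7.60958

7.610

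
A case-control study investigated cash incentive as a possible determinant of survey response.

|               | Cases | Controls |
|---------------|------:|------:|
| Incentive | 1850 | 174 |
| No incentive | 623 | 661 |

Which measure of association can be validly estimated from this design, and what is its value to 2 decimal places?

11.28

Cells: a = 1850, b = 174, c = 623, d = 661.
This is a case-control study: participants were sampled on outcome status, so risks in the source population cannot be estimated directly — relative risk is not valid here. The odds ratio is the appropriate measure.
OR = (a·d)/(b·c) = (1850 × 661) / (174 × 623) = 1222850 / 108402 = 11.28070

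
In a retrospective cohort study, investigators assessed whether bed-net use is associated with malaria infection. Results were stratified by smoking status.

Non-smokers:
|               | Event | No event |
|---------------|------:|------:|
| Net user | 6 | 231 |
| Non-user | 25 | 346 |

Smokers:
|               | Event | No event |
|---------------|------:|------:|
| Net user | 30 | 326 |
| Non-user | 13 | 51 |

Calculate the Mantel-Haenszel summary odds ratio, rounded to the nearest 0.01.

OR_MH = Σ(aᵢdᵢ/nᵢ) / Σ(bᵢcᵢ/nᵢ), where nᵢ is the stratum total.
Stratum 1 (Non-smokers): n = 608; a·d/n = 6·346/608 = 3.4145; b·c/n = 231·25/608 = 9.4984
Stratum 2 (Smokers): n = 420; a·d/n = 30·51/420 = 3.6429; b·c/n = 326·13/420 = 10.0905
OR_MH = (3.4145 + 3.6429) / (9.4984 + 10.0905) = 7.0573 / 19.5888 = 0.36027

0.36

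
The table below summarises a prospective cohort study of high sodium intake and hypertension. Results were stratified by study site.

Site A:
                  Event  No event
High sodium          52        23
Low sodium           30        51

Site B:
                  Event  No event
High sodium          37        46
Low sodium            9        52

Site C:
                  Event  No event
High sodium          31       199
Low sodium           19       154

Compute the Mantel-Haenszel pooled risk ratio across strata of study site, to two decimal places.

RR_MH = Σ(aᵢ·n₀ᵢ/nᵢ) / Σ(cᵢ·n₁ᵢ/nᵢ), with n₁ᵢ = aᵢ+bᵢ (exposed), n₀ᵢ = cᵢ+dᵢ (unexposed), nᵢ = n₁ᵢ+n₀ᵢ.
Stratum 1 (Site A): n₁ = 75, n₀ = 81, n = 156; a·n₀/n = 52·81/156 = 27.0000; c·n₁/n = 30·75/156 = 14.4231
Stratum 2 (Site B): n₁ = 83, n₀ = 61, n = 144; a·n₀/n = 37·61/144 = 15.6736; c·n₁/n = 9·83/144 = 5.1875
Stratum 3 (Site C): n₁ = 230, n₀ = 173, n = 403; a·n₀/n = 31·173/403 = 13.3077; c·n₁/n = 19·230/403 = 10.8437
RR_MH = (27.0000 + 15.6736 + 13.3077) / (14.4231 + 5.1875 + 10.8437) = 55.9813 / 30.4542 = 1.83821

1.84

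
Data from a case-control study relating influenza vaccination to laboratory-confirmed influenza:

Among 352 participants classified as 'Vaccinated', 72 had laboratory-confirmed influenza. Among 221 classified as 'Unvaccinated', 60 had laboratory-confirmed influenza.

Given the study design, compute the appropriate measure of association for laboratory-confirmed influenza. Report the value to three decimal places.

From the description: a = 72, b = 280, c = 60, d = 161.
This is a case-control study: participants were sampled on outcome status, so risks in the source population cannot be estimated directly — relative risk is not valid here. The odds ratio is the appropriate measure.
OR = (a·d)/(b·c) = (72 × 161) / (280 × 60) = 11592 / 16800 = 0.69000

0.690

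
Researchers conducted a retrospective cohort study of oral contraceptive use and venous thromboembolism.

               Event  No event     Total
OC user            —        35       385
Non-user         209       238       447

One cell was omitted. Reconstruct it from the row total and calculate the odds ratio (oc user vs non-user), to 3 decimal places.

11.388

The missing cell is in the exposed row: 385 − 35 = 350.
So a = 350, b = 35, c = 209, d = 238.
OR = (a·d)/(b·c) = (350 × 238) / (35 × 209) = 83300 / 7315 = 11.38756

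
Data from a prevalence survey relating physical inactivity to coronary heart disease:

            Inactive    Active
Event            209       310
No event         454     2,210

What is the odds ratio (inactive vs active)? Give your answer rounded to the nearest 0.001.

Reading the table with exposure as columns: a = 209 (Inactive, case), b = 454 (Inactive, non-case), c = 310 (Active, case), d = 2210.
OR = (a·d)/(b·c) = (209 × 2210) / (454 × 310) = 461890 / 140740 = 3.28187
The odds of coronary heart disease are about 3.28 times as high in the inactive group.

3.282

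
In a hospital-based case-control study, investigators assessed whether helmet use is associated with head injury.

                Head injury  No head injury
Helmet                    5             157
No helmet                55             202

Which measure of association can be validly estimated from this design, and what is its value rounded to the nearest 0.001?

Cells: a = 5, b = 157, c = 55, d = 202.
This is a hospital-based case-control study: participants were sampled on outcome status, so risks in the source population cannot be estimated directly — relative risk is not valid here. The odds ratio is the appropriate measure.
OR = (a·d)/(b·c) = (5 × 202) / (157 × 55) = 1010 / 8635 = 0.11697

0.117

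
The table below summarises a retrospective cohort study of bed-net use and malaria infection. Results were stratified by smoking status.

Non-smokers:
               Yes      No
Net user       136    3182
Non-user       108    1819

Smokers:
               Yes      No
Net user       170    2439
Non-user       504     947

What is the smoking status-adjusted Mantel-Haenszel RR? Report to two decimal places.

RR_MH = Σ(aᵢ·n₀ᵢ/nᵢ) / Σ(cᵢ·n₁ᵢ/nᵢ), with n₁ᵢ = aᵢ+bᵢ (exposed), n₀ᵢ = cᵢ+dᵢ (unexposed), nᵢ = n₁ᵢ+n₀ᵢ.
Stratum 1 (Non-smokers): n₁ = 3318, n₀ = 1927, n = 5245; a·n₀/n = 136·1927/5245 = 49.9661; c·n₁/n = 108·3318/5245 = 68.3211
Stratum 2 (Smokers): n₁ = 2609, n₀ = 1451, n = 4060; a·n₀/n = 170·1451/4060 = 60.7562; c·n₁/n = 504·2609/4060 = 323.8759
RR_MH = (49.9661 + 60.7562) / (68.3211 + 323.8759) = 110.7222 / 392.1969 = 0.28231

0.28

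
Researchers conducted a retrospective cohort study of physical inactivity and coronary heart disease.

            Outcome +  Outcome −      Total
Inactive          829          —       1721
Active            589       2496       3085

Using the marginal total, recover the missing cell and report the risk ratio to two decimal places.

The missing cell is in the exposed row: 1721 − 829 = 892.
So a = 829, b = 892, c = 589, d = 2496.
RR = [a/(a+b)] / [c/(c+d)] = (829/1721) / (589/3085) = 0.48170/0.19092 = 2.52298

2.52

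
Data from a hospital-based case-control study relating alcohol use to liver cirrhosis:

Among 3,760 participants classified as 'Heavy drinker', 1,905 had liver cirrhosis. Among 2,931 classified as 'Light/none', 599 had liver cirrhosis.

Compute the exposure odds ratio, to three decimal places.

From the description: a = 1905, b = 1855, c = 599, d = 2332.
OR = (a·d)/(b·c) = (1905 × 2332) / (1855 × 599) = 4442460 / 1111145 = 3.99809
The odds of liver cirrhosis are about 4.00 times as high in the heavy drinker group.

3.998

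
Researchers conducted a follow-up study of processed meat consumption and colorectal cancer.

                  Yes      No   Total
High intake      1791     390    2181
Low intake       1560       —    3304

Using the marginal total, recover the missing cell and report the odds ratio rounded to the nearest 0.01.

5.13

The missing cell is in the unexposed row: 3304 − 1560 = 1744.
So a = 1791, b = 390, c = 1560, d = 1744.
OR = (a·d)/(b·c) = (1791 × 1744) / (390 × 1560) = 3123504 / 608400 = 5.13396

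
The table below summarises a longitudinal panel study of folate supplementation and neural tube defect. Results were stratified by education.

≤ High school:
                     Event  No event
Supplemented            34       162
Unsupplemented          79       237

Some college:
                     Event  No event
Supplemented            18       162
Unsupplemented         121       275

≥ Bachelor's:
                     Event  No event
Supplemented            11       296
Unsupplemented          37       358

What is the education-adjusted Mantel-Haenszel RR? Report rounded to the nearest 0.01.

0.47

RR_MH = Σ(aᵢ·n₀ᵢ/nᵢ) / Σ(cᵢ·n₁ᵢ/nᵢ), with n₁ᵢ = aᵢ+bᵢ (exposed), n₀ᵢ = cᵢ+dᵢ (unexposed), nᵢ = n₁ᵢ+n₀ᵢ.
Stratum 1 (≤ High school): n₁ = 196, n₀ = 316, n = 512; a·n₀/n = 34·316/512 = 20.9844; c·n₁/n = 79·196/512 = 30.2422
Stratum 2 (Some college): n₁ = 180, n₀ = 396, n = 576; a·n₀/n = 18·396/576 = 12.3750; c·n₁/n = 121·180/576 = 37.8125
Stratum 3 (≥ Bachelor's): n₁ = 307, n₀ = 395, n = 702; a·n₀/n = 11·395/702 = 6.1895; c·n₁/n = 37·307/702 = 16.1809
RR_MH = (20.9844 + 12.3750 + 6.1895) / (30.2422 + 37.8125 + 16.1809) = 39.5488 / 84.2356 = 0.46950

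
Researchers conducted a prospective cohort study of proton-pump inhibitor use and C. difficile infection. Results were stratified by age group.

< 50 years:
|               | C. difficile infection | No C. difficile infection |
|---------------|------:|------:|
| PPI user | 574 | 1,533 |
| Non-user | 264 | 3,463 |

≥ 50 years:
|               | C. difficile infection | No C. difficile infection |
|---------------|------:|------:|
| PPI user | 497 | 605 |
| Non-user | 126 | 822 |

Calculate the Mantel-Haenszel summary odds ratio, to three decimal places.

5.068

OR_MH = Σ(aᵢdᵢ/nᵢ) / Σ(bᵢcᵢ/nᵢ), where nᵢ is the stratum total.
Stratum 1 (< 50 years): n = 5834; a·d/n = 574·3463/5834 = 340.7203; b·c/n = 1533·264/5834 = 69.3713
Stratum 2 (≥ 50 years): n = 2050; a·d/n = 497·822/2050 = 199.2849; b·c/n = 605·126/2050 = 37.1854
OR_MH = (340.7203 + 199.2849) / (69.3713 + 37.1854) = 540.0051 / 106.5566 = 5.06778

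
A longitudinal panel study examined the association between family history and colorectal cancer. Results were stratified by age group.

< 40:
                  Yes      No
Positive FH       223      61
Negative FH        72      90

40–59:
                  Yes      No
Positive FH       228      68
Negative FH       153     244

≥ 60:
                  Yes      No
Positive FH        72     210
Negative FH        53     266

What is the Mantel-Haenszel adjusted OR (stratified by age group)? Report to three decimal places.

OR_MH = Σ(aᵢdᵢ/nᵢ) / Σ(bᵢcᵢ/nᵢ), where nᵢ is the stratum total.
Stratum 1 (< 40): n = 446; a·d/n = 223·90/446 = 45.0000; b·c/n = 61·72/446 = 9.8475
Stratum 2 (40–59): n = 693; a·d/n = 228·244/693 = 80.2771; b·c/n = 68·153/693 = 15.0130
Stratum 3 (≥ 60): n = 601; a·d/n = 72·266/601 = 31.8669; b·c/n = 210·53/601 = 18.5191
OR_MH = (45.0000 + 80.2771 + 31.8669) / (9.8475 + 15.0130 + 18.5191) = 157.1439 / 43.3797 = 3.62253

3.623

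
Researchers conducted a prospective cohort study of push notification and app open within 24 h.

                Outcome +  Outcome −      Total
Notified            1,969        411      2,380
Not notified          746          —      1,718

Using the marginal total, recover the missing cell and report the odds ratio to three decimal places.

6.242

The missing cell is in the unexposed row: 1718 − 746 = 972.
So a = 1969, b = 411, c = 746, d = 972.
OR = (a·d)/(b·c) = (1969 × 972) / (411 × 746) = 1913868 / 306606 = 6.24211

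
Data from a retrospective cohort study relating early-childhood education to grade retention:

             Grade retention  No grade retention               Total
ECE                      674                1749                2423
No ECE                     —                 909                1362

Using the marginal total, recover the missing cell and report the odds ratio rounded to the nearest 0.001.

The missing cell is in the unexposed row: 1362 − 909 = 453.
So a = 674, b = 1749, c = 453, d = 909.
OR = (a·d)/(b·c) = (674 × 909) / (1749 × 453) = 612666 / 792297 = 0.77328

0.773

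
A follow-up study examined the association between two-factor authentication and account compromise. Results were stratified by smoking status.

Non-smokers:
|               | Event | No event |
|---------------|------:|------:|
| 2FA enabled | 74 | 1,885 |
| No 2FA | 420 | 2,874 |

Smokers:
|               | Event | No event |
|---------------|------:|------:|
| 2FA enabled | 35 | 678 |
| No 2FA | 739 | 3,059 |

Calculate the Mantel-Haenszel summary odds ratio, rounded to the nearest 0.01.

OR_MH = Σ(aᵢdᵢ/nᵢ) / Σ(bᵢcᵢ/nᵢ), where nᵢ is the stratum total.
Stratum 1 (Non-smokers): n = 5253; a·d/n = 74·2874/5253 = 40.4866; b·c/n = 1885·420/5253 = 150.7139
Stratum 2 (Smokers): n = 4511; a·d/n = 35·3059/4511 = 23.7342; b·c/n = 678·739/4511 = 111.0712
OR_MH = (40.4866 + 23.7342) / (150.7139 + 111.0712) = 64.2208 / 261.7850 = 0.24532

0.25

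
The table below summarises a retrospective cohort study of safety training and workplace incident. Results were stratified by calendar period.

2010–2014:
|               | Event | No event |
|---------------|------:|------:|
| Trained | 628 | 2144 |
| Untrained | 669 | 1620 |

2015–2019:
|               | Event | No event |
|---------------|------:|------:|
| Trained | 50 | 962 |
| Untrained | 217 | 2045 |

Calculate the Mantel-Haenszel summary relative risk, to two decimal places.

RR_MH = Σ(aᵢ·n₀ᵢ/nᵢ) / Σ(cᵢ·n₁ᵢ/nᵢ), with n₁ᵢ = aᵢ+bᵢ (exposed), n₀ᵢ = cᵢ+dᵢ (unexposed), nᵢ = n₁ᵢ+n₀ᵢ.
Stratum 1 (2010–2014): n₁ = 2772, n₀ = 2289, n = 5061; a·n₀/n = 628·2289/5061 = 284.0332; c·n₁/n = 669·2772/5061 = 366.4232
Stratum 2 (2015–2019): n₁ = 1012, n₀ = 2262, n = 3274; a·n₀/n = 50·2262/3274 = 34.5449; c·n₁/n = 217·1012/3274 = 67.0751
RR_MH = (284.0332 + 34.5449) / (366.4232 + 67.0751) = 318.5781 / 433.4984 = 0.73490

0.73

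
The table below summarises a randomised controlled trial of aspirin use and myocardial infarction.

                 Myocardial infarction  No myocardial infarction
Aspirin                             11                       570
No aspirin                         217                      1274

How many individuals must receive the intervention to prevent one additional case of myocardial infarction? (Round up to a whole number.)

Risk in treated group = 11/581 = 0.01893; risk in control = 217/1491 = 0.14554.
Absolute risk reduction = 0.14554 − 0.01893 = 0.12661
NNT = 1 / ARR = 1 / 0.12661 = 7.898 → round up → 8

8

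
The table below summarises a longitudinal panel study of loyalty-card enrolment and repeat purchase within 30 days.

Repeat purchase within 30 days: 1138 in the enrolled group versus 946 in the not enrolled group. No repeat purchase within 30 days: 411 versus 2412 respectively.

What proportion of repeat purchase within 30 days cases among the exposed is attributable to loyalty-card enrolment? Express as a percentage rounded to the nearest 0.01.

From the description: a = 1138, b = 411, c = 946, d = 2412.
Risk in exposed = 1138/1549 = 0.73467; risk in unexposed = 946/3358 = 0.28172.
RR = 0.73467/0.28172 = 2.60784
AR% = (RR − 1)/RR × 100 = (2.60784 − 1)/2.60784 × 100 = 61.6540%

61.65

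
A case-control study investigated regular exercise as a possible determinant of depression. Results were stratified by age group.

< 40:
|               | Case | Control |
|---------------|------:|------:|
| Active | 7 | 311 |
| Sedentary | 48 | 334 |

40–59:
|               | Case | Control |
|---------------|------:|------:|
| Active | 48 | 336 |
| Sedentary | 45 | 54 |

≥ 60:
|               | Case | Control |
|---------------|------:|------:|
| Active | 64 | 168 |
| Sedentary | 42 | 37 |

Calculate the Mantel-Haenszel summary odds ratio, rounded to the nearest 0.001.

0.217

OR_MH = Σ(aᵢdᵢ/nᵢ) / Σ(bᵢcᵢ/nᵢ), where nᵢ is the stratum total.
Stratum 1 (< 40): n = 700; a·d/n = 7·334/700 = 3.3400; b·c/n = 311·48/700 = 21.3257
Stratum 2 (40–59): n = 483; a·d/n = 48·54/483 = 5.3665; b·c/n = 336·45/483 = 31.3043
Stratum 3 (≥ 60): n = 311; a·d/n = 64·37/311 = 7.6141; b·c/n = 168·42/311 = 22.6881
OR_MH = (3.3400 + 5.3665 + 7.6141) / (21.3257 + 31.3043 + 22.6881) = 16.3206 / 75.3182 = 0.21669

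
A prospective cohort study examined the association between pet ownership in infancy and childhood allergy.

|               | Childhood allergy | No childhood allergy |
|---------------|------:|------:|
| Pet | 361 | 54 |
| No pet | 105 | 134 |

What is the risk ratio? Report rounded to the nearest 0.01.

Cells: a = 361, b = 54, c = 105, d = 134.
Risk in exposed = 361/415 = 0.86988; risk in unexposed = 105/239 = 0.43933.
RR = 0.86988 / 0.43933 = 1.98001
The risk among the exposed is 1.98 times that among the unexposed.

1.98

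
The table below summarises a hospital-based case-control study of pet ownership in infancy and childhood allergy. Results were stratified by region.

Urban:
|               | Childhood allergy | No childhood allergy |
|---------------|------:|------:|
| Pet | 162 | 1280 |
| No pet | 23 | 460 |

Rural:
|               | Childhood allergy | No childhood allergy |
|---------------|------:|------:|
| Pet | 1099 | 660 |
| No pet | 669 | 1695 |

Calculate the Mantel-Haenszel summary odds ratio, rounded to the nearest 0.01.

4.01

OR_MH = Σ(aᵢdᵢ/nᵢ) / Σ(bᵢcᵢ/nᵢ), where nᵢ is the stratum total.
Stratum 1 (Urban): n = 1925; a·d/n = 162·460/1925 = 38.7117; b·c/n = 1280·23/1925 = 15.2935
Stratum 2 (Rural): n = 4123; a·d/n = 1099·1695/4123 = 451.8081; b·c/n = 660·669/4123 = 107.0919
OR_MH = (38.7117 + 451.8081) / (15.2935 + 107.0919) = 490.5198 / 122.3854 = 4.00799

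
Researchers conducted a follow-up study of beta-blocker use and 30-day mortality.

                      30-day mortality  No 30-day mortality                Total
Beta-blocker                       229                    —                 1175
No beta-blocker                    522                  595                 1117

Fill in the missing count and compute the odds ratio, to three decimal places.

0.276

The missing cell is in the exposed row: 1175 − 229 = 946.
So a = 229, b = 946, c = 522, d = 595.
OR = (a·d)/(b·c) = (229 × 595) / (946 × 522) = 136255 / 493812 = 0.27592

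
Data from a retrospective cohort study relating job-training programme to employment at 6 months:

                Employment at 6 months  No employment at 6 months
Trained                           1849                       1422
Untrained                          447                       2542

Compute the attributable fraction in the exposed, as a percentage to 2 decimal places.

73.54

Cells: a = 1849, b = 1422, c = 447, d = 2542.
Risk in exposed = 1849/3271 = 0.56527; risk in unexposed = 447/2989 = 0.14955.
RR = 0.56527/0.14955 = 3.77985
AR% = (RR − 1)/RR × 100 = (3.77985 − 1)/3.77985 × 100 = 73.5439%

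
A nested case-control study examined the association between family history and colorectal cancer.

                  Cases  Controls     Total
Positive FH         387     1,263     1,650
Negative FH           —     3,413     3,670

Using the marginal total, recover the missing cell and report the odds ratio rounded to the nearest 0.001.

4.069

The missing cell is in the unexposed row: 3670 − 3413 = 257.
So a = 387, b = 1263, c = 257, d = 3413.
OR = (a·d)/(b·c) = (387 × 3413) / (1263 × 257) = 1320831 / 324591 = 4.06922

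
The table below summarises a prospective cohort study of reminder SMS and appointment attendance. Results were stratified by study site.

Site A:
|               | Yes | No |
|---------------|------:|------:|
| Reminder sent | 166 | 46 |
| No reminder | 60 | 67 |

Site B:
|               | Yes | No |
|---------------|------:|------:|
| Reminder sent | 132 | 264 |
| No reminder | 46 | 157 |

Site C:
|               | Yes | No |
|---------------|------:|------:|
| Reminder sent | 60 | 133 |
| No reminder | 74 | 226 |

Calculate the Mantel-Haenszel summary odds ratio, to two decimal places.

1.96

OR_MH = Σ(aᵢdᵢ/nᵢ) / Σ(bᵢcᵢ/nᵢ), where nᵢ is the stratum total.
Stratum 1 (Site A): n = 339; a·d/n = 166·67/339 = 32.8083; b·c/n = 46·60/339 = 8.1416
Stratum 2 (Site B): n = 599; a·d/n = 132·157/599 = 34.5977; b·c/n = 264·46/599 = 20.2738
Stratum 3 (Site C): n = 493; a·d/n = 60·226/493 = 27.5051; b·c/n = 133·74/493 = 19.9635
OR_MH = (32.8083 + 34.5977 + 27.5051) / (8.1416 + 20.2738 + 19.9635) = 94.9110 / 48.3789 = 1.96183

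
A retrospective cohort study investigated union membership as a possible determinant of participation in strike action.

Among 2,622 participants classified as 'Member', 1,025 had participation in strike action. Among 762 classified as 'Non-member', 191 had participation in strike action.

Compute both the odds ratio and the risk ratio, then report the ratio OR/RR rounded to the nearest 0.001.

1.230

From the description: a = 1025, b = 1597, c = 191, d = 571.
OR = (1025·571)/(1597·191) = 585275/305027 = 1.91876
Risk in exposed = 1025/2622 = 0.39092; risk in unexposed = 191/762 = 0.25066; RR = 1.55960
OR/RR = 1.91876 / 1.55960 = 1.23029
The outcome is not rare, so the OR lies further from 1 than the RR.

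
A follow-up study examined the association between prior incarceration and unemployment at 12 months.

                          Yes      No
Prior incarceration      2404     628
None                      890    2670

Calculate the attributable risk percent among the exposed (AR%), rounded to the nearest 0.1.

68.5

Cells: a = 2404, b = 628, c = 890, d = 2670.
Risk in exposed = 2404/3032 = 0.79288; risk in unexposed = 890/3560 = 0.25000.
RR = 0.79288/0.25000 = 3.17150
AR% = (RR − 1)/RR × 100 = (3.17150 − 1)/3.17150 × 100 = 68.4692%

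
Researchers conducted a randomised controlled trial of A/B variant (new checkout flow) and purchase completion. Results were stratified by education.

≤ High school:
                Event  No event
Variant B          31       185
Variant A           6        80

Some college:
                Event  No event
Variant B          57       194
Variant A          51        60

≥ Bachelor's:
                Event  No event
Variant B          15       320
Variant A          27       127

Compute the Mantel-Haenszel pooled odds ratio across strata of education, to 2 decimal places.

OR_MH = Σ(aᵢdᵢ/nᵢ) / Σ(bᵢcᵢ/nᵢ), where nᵢ is the stratum total.
Stratum 1 (≤ High school): n = 302; a·d/n = 31·80/302 = 8.2119; b·c/n = 185·6/302 = 3.6755
Stratum 2 (Some college): n = 362; a·d/n = 57·60/362 = 9.4475; b·c/n = 194·51/362 = 27.3315
Stratum 3 (≥ Bachelor's): n = 489; a·d/n = 15·127/489 = 3.8957; b·c/n = 320·27/489 = 17.6687
OR_MH = (8.2119 + 9.4475 + 3.8957) / (3.6755 + 27.3315 + 17.6687) = 21.5551 / 48.6757 = 0.44283

0.44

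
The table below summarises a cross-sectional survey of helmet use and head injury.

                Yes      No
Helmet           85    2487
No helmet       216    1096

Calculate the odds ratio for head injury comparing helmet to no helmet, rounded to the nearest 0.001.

0.173

Cells: a = 85, b = 2487, c = 216, d = 1096.
OR = (a·d)/(b·c) = (85 × 1096) / (2487 × 216) = 93160 / 537192 = 0.17342
Exposure is associated with lower odds of head injury (OR = 0.17 < 1).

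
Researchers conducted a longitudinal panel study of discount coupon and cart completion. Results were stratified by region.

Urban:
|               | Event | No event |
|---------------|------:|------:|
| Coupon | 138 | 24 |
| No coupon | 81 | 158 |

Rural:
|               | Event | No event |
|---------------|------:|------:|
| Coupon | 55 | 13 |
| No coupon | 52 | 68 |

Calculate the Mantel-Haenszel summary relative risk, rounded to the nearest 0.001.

2.277

RR_MH = Σ(aᵢ·n₀ᵢ/nᵢ) / Σ(cᵢ·n₁ᵢ/nᵢ), with n₁ᵢ = aᵢ+bᵢ (exposed), n₀ᵢ = cᵢ+dᵢ (unexposed), nᵢ = n₁ᵢ+n₀ᵢ.
Stratum 1 (Urban): n₁ = 162, n₀ = 239, n = 401; a·n₀/n = 138·239/401 = 82.2494; c·n₁/n = 81·162/401 = 32.7232
Stratum 2 (Rural): n₁ = 68, n₀ = 120, n = 188; a·n₀/n = 55·120/188 = 35.1064; c·n₁/n = 52·68/188 = 18.8085
RR_MH = (82.2494 + 35.1064) / (32.7232 + 18.8085) = 117.3558 / 51.5317 = 2.27735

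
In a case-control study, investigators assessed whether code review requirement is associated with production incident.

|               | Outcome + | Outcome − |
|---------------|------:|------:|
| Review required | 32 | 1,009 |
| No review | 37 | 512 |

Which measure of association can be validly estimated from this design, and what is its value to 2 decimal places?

Cells: a = 32, b = 1009, c = 37, d = 512.
This is a case-control study: participants were sampled on outcome status, so risks in the source population cannot be estimated directly — relative risk is not valid here. The odds ratio is the appropriate measure.
OR = (a·d)/(b·c) = (32 × 512) / (1009 × 37) = 16384 / 37333 = 0.43886

0.44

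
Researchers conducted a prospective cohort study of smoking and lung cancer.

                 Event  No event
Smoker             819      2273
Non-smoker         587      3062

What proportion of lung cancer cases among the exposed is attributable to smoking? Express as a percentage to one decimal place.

Cells: a = 819, b = 2273, c = 587, d = 3062.
Risk in exposed = 819/3092 = 0.26488; risk in unexposed = 587/3649 = 0.16087.
RR = 0.26488/0.16087 = 1.64657
AR% = (RR − 1)/RR × 100 = (1.64657 − 1)/1.64657 × 100 = 39.2677%

39.3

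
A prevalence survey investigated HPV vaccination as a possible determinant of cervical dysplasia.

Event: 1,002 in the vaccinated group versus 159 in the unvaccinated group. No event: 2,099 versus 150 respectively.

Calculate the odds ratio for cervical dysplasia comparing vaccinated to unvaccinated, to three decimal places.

0.450

From the description: a = 1002, b = 2099, c = 159, d = 150.
OR = (a·d)/(b·c) = (1002 × 150) / (2099 × 159) = 150300 / 333741 = 0.45035
Exposure is associated with lower odds of cervical dysplasia (OR = 0.45 < 1).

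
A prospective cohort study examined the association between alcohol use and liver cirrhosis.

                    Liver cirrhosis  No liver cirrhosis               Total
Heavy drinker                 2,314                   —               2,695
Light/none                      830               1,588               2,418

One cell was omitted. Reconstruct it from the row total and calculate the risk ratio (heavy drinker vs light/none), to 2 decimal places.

The missing cell is in the exposed row: 2695 − 2314 = 381.
So a = 2314, b = 381, c = 830, d = 1588.
RR = [a/(a+b)] / [c/(c+d)] = (2314/2695) / (830/2418) = 0.85863/0.34326 = 2.50140

2.50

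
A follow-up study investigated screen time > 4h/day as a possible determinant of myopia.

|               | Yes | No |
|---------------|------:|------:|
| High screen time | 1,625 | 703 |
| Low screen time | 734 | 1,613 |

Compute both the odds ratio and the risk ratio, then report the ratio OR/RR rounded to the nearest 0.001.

2.276

Cells: a = 1625, b = 703, c = 734, d = 1613.
OR = (1625·1613)/(703·734) = 2621125/516002 = 5.07968
Risk in exposed = 1625/2328 = 0.69802; risk in unexposed = 734/2347 = 0.31274; RR = 2.23197
OR/RR = 5.07968 / 2.23197 = 2.27588
The outcome is not rare, so the OR lies further from 1 than the RR.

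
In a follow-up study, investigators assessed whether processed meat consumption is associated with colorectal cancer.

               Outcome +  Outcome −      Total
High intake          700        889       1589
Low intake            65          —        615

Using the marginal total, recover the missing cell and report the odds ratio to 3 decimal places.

The missing cell is in the unexposed row: 615 − 65 = 550.
So a = 700, b = 889, c = 65, d = 550.
OR = (a·d)/(b·c) = (700 × 550) / (889 × 65) = 385000 / 57785 = 6.66263

6.663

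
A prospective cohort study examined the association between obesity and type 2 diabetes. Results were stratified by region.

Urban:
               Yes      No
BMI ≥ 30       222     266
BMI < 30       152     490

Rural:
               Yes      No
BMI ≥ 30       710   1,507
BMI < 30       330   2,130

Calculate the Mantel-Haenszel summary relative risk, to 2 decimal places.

RR_MH = Σ(aᵢ·n₀ᵢ/nᵢ) / Σ(cᵢ·n₁ᵢ/nᵢ), with n₁ᵢ = aᵢ+bᵢ (exposed), n₀ᵢ = cᵢ+dᵢ (unexposed), nᵢ = n₁ᵢ+n₀ᵢ.
Stratum 1 (Urban): n₁ = 488, n₀ = 642, n = 1130; a·n₀/n = 222·642/1130 = 126.1274; c·n₁/n = 152·488/1130 = 65.6425
Stratum 2 (Rural): n₁ = 2217, n₀ = 2460, n = 4677; a·n₀/n = 710·2460/4677 = 373.4445; c·n₁/n = 330·2217/4677 = 156.4272
RR_MH = (126.1274 + 373.4445) / (65.6425 + 156.4272) = 499.5719 / 222.0697 = 2.24962

2.25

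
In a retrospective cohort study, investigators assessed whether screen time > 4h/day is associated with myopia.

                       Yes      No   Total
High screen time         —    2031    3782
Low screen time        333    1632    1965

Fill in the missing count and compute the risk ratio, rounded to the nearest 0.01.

The missing cell is in the exposed row: 3782 − 2031 = 1751.
So a = 1751, b = 2031, c = 333, d = 1632.
RR = [a/(a+b)] / [c/(c+d)] = (1751/3782) / (333/1965) = 0.46298/0.16947 = 2.73201

2.73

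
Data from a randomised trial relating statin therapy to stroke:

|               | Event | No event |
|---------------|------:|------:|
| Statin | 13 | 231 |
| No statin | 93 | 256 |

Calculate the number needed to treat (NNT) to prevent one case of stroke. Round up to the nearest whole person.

5

Risk in treated group = 13/244 = 0.05328; risk in control = 93/349 = 0.26648.
Absolute risk reduction = 0.26648 − 0.05328 = 0.21320
NNT = 1 / ARR = 1 / 0.21320 = 4.690 → round up → 5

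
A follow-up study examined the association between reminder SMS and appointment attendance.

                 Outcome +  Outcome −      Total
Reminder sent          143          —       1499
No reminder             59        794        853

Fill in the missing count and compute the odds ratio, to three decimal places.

The missing cell is in the exposed row: 1499 − 143 = 1356.
So a = 143, b = 1356, c = 59, d = 794.
OR = (a·d)/(b·c) = (143 × 794) / (1356 × 59) = 113542 / 80004 = 1.41920

1.419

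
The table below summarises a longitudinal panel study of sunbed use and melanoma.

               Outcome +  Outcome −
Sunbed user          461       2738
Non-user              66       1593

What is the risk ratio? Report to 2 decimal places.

Cells: a = 461, b = 2738, c = 66, d = 1593.
Risk in exposed = 461/3199 = 0.14411; risk in unexposed = 66/1659 = 0.03978.
RR = 0.14411 / 0.03978 = 3.62234
The risk among the exposed is 3.62 times that among the unexposed.

3.62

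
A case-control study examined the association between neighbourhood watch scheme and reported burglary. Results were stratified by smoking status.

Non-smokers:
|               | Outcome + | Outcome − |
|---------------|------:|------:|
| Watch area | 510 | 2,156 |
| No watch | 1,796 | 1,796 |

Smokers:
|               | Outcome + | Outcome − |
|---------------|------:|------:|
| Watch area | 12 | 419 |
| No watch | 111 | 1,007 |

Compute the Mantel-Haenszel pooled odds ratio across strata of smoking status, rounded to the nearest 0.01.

0.24

OR_MH = Σ(aᵢdᵢ/nᵢ) / Σ(bᵢcᵢ/nᵢ), where nᵢ is the stratum total.
Stratum 1 (Non-smokers): n = 6258; a·d/n = 510·1796/6258 = 146.3663; b·c/n = 2156·1796/6258 = 618.7562
Stratum 2 (Smokers): n = 1549; a·d/n = 12·1007/1549 = 7.8012; b·c/n = 419·111/1549 = 30.0252
OR_MH = (146.3663 + 7.8012) / (618.7562 + 30.0252) = 154.1674 / 648.7813 = 0.23763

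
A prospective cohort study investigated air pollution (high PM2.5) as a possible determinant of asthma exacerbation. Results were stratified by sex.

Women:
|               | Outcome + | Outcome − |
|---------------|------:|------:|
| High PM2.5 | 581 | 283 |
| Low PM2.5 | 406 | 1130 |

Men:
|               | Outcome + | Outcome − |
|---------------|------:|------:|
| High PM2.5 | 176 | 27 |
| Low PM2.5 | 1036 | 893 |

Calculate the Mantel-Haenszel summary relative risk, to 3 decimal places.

2.169

RR_MH = Σ(aᵢ·n₀ᵢ/nᵢ) / Σ(cᵢ·n₁ᵢ/nᵢ), with n₁ᵢ = aᵢ+bᵢ (exposed), n₀ᵢ = cᵢ+dᵢ (unexposed), nᵢ = n₁ᵢ+n₀ᵢ.
Stratum 1 (Women): n₁ = 864, n₀ = 1536, n = 2400; a·n₀/n = 581·1536/2400 = 371.8400; c·n₁/n = 406·864/2400 = 146.1600
Stratum 2 (Men): n₁ = 203, n₀ = 1929, n = 2132; a·n₀/n = 176·1929/2132 = 159.2420; c·n₁/n = 1036·203/2132 = 98.6435
RR_MH = (371.8400 + 159.2420) / (146.1600 + 98.6435) = 531.0820 / 244.8035 = 2.16942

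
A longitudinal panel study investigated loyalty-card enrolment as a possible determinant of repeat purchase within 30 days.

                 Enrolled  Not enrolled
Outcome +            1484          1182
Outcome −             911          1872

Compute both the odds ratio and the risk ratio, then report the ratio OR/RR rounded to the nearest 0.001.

1.611

Reading the table with exposure as columns: a = 1484 (Enrolled, case), b = 911 (Enrolled, non-case), c = 1182 (Not enrolled, case), d = 1872.
OR = (1484·1872)/(911·1182) = 2778048/1076802 = 2.57991
Risk in exposed = 1484/2395 = 0.61962; risk in unexposed = 1182/3054 = 0.38703; RR = 1.60096
OR/RR = 2.57991 / 1.60096 = 1.61148
The outcome is not rare, so the OR lies further from 1 than the RR.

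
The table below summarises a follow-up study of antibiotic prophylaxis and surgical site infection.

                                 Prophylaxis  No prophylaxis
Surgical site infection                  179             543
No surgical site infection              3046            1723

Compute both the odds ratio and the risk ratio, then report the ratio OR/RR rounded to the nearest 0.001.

0.805

Reading the table with exposure as columns: a = 179 (Prophylaxis, case), b = 3046 (Prophylaxis, non-case), c = 543 (No prophylaxis, case), d = 1723.
OR = (179·1723)/(3046·543) = 308417/1653978 = 0.18647
Risk in exposed = 179/3225 = 0.05550; risk in unexposed = 543/2266 = 0.23963; RR = 0.23162
OR/RR = 0.18647 / 0.23162 = 0.80505
The outcome is not rare, so the OR lies further from 1 than the RR.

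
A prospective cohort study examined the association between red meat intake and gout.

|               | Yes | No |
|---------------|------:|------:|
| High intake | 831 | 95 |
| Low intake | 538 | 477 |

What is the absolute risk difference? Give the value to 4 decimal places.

Cells: a = 831, b = 95, c = 538, d = 477.
Risk in exposed = 831/926 = 0.897408; risk in unexposed = 538/1015 = 0.530049.
Risk difference = 0.897408 − 0.530049 = 0.367359

0.3674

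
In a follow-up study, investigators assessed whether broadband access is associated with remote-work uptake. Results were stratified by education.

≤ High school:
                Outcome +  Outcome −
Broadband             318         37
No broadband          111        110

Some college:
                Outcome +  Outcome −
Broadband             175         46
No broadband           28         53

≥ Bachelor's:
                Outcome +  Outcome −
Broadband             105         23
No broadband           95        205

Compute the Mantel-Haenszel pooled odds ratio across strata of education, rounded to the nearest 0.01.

OR_MH = Σ(aᵢdᵢ/nᵢ) / Σ(bᵢcᵢ/nᵢ), where nᵢ is the stratum total.
Stratum 1 (≤ High school): n = 576; a·d/n = 318·110/576 = 60.7292; b·c/n = 37·111/576 = 7.1302
Stratum 2 (Some college): n = 302; a·d/n = 175·53/302 = 30.7119; b·c/n = 46·28/302 = 4.2649
Stratum 3 (≥ Bachelor's): n = 428; a·d/n = 105·205/428 = 50.2921; b·c/n = 23·95/428 = 5.1051
OR_MH = (60.7292 + 30.7119 + 50.2921) / (7.1302 + 4.2649 + 5.1051) = 141.7331 / 16.5002 = 8.58976

8.59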